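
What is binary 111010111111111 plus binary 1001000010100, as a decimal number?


111010111111111 + 1001000010100 = 1000100000010011 = 34835

34835


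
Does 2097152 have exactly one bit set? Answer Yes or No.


0b1000000000000000000000. Only one bit set => Yes

Yes


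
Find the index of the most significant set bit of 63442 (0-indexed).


0b1111011111010010. Highest set bit at position 15

15


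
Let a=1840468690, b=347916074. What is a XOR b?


1840468690 ^ 347916074 = 2031064568

2031064568


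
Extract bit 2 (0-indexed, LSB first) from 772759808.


0b101110000011110110000100000000, position 2 = 0

0


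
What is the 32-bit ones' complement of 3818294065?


3818294065 ^ 4294967295 = 476673230

476673230


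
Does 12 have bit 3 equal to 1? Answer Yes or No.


0b1100, bit 3 = 1. Yes

Yes


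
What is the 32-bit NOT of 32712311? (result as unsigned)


~0b1111100110010011001110111 = 0b11111110000011001101100110001000 = 4262254984 (32-bit unsigned)

4262254984


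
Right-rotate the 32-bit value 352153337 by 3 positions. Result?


Rotate 0b10100111111010110111011111001 right by 3 (32-bit) = 0b100010100111111010110111011111 = 580890079

580890079


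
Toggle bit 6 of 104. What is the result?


104 ^ (1 << 6) = 104 ^ 64 = 40

40


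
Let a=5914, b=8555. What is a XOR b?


5914 ^ 8555 = 13937

13937


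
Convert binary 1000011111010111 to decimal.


1000011111010111 in decimal = 34775

34775


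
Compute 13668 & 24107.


0b11010101100100 & 0b101111000101011 = 0b1010000100000 = 5152

5152


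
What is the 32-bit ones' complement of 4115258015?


4115258015 ^ 4294967295 = 179709280

179709280


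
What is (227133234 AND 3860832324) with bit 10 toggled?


Step 1: 227133234 & 3860832324 = 67731456
Step 2: 67731456 ^ (1 << 10) = 67731456 ^ 1024 = 67732480

67732480


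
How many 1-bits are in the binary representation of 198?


0b11000110 has 4 set bits

4


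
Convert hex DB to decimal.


DB hex = 219 decimal

219


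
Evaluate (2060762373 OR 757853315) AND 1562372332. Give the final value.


Step 1: 2060762373 | 757853315 = 2147483015
Step 2: 2147483015 & 1562372332 = 1562372228

1562372228


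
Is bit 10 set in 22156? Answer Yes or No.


0b101011010001100, bit 10 = 1. Yes

Yes


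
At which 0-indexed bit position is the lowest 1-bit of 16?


0b10000. Lowest set bit at position 4

4


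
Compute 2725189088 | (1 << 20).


2725189088 | (1 << 20) = 2725189088 | 1048576 = 2726237664

2726237664


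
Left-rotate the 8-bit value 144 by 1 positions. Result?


Rotate 0b10010000 left by 1 (8-bit) = 0b100001 = 33

33


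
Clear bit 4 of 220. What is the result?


220 & ~(1 << 4) = 204

204


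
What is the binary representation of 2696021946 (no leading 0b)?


2696021946 = 10100000101100100000011110111010 in binary

10100000101100100000011110111010


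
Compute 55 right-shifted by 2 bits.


0b110111 >> 2 = 0b1101 = 13

13


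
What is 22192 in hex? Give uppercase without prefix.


22192 = 56B0 hex

56B0


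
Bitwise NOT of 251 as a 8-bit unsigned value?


~0b11111011 = 0b100 = 4 (8-bit unsigned)

4


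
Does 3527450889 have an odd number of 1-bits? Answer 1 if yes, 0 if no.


0b11010010010000001010000100001001 has 10 ones => parity 0

0


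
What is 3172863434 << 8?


0b10111101000111100000110111001010 << 8 = 0b1011110100011110000011011100101000000000 = 812253039104

812253039104


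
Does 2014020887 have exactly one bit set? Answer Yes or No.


0b1111000000010111000010100010111. Multiple bits set => No

No


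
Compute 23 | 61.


0b10111 | 0b111101 = 0b111111 = 63

63


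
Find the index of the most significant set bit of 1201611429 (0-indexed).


0b1000111100111110010001010100101. Highest set bit at position 30

30


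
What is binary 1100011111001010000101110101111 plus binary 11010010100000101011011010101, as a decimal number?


1100011111001010000101110101111 + 11010010100000101011011010101 = 1111110001101010110001010000100 = 2117427844

2117427844


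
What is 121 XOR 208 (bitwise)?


0b1111001 ^ 0b11010000 = 0b10101001 = 169

169


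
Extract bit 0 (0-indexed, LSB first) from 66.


0b1000010, position 0 = 0

0


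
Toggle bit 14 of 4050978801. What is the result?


4050978801 ^ (1 << 14) = 4050978801 ^ 16384 = 4050995185

4050995185


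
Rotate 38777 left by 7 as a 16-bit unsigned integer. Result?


Rotate 0b1001011101111001 left by 7 (16-bit) = 0b1011110011001011 = 48331

48331


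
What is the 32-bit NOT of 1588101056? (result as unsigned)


~0b1011110101010000111111111000000 = 0b10100001010101111000000000111111 = 2706866239 (32-bit unsigned)

2706866239


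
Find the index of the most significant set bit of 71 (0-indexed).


0b1000111. Highest set bit at position 6

6


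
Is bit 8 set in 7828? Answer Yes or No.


0b1111010010100, bit 8 = 0. No

No


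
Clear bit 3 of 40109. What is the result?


40109 & ~(1 << 3) = 40101

40101


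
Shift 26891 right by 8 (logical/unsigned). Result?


0b110100100001011 >> 8 = 0b1101001 = 105

105


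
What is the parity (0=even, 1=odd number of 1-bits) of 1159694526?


0b1000101000111111000100010111110 has 16 ones => parity 0

0


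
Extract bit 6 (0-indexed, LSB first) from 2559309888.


0b10011000100010111111100001000000, position 6 = 1

1


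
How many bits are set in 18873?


0b100100110111001 has 8 set bits

8


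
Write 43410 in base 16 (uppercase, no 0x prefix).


43410 = A992 hex

A992


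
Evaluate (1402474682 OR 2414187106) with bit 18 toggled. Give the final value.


Step 1: 1402474682 | 2414187106 = 3757937402
Step 2: 3757937402 ^ (1 << 18) = 3757937402 ^ 262144 = 3757675258

3757675258


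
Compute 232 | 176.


0b11101000 | 0b10110000 = 0b11111000 = 248

248


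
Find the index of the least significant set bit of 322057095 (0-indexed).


0b10011001100100011001110000111. Lowest set bit at position 0

0


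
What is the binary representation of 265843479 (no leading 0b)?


265843479 = 1111110110000111001100010111 in binary

1111110110000111001100010111


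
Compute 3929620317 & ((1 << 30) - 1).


3929620317 & 1073741823 = 708394845

708394845


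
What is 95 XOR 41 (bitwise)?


0b1011111 ^ 0b101001 = 0b1110110 = 118

118


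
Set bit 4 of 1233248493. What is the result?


1233248493 | (1 << 4) = 1233248493 | 16 = 1233248509

1233248509


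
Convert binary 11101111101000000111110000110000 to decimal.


11101111101000000111110000110000 in decimal = 4020272176

4020272176


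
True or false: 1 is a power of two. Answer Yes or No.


0b1. Only one bit set => Yes

Yes


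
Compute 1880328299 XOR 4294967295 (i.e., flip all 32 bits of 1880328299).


1880328299 ^ 4294967295 = 2414638996

2414638996


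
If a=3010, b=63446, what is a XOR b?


3010 ^ 63446 = 64532

64532


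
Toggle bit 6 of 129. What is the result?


129 ^ (1 << 6) = 129 ^ 64 = 193

193


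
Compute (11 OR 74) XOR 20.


Step 1: 11 | 74 = 75
Step 2: 75 ^ 20 = 95

95


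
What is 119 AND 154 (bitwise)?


0b1110111 & 0b10011010 = 0b10010 = 18

18


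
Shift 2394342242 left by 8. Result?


0b10001110101101101100001101100010 << 8 = 0b1000111010110110110000110110001000000000 = 612951613952

612951613952


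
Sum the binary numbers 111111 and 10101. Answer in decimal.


111111 + 10101 = 1010100 = 84

84


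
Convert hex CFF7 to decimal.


CFF7 hex = 53239 decimal

53239


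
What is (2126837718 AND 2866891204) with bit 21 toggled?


Step 1: 2126837718 & 2866891204 = 717242820
Step 2: 717242820 ^ (1 << 21) = 717242820 ^ 2097152 = 719339972

719339972


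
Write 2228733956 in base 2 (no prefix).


2228733956 = 10000100110101111100100000000100 in binary

10000100110101111100100000000100


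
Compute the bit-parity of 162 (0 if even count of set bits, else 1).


0b10100010 has 3 ones => parity 1

1


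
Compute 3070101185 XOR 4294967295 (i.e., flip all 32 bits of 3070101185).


3070101185 ^ 4294967295 = 1224866110

1224866110


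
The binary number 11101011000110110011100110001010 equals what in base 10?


11101011000110110011100110001010 in decimal = 3944429962

3944429962


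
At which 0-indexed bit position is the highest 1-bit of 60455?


0b1110110000100111. Highest set bit at position 15

15


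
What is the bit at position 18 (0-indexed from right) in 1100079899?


0b1000001100100011110001100011011, position 18 = 0

0


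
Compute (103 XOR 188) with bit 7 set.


Step 1: 103 ^ 188 = 219
Step 2: 219 | (1 << 7) = 219 | 128 = 219

219


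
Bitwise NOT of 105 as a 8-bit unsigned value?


~0b1101001 = 0b10010110 = 150 (8-bit unsigned)

150


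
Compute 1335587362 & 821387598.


0b1001111100110110111001000100010 & 0b110000111101010110000101001110 = 0b100100010110000000000010 = 9527298

9527298


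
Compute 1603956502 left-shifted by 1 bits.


0b1011111100110100110111100010110 << 1 = 0b10111111001101001101111000101100 = 3207913004

3207913004


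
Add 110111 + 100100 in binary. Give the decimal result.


110111 + 100100 = 1011011 = 91

91


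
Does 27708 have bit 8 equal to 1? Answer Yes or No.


0b110110000111100, bit 8 = 0. No

No


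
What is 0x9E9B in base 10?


9E9B hex = 40603 decimal

40603


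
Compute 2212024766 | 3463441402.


0b10000011110110001101000110111110 | 0b11001110011011111110101111111010 = 0b11001111111111111111101111111110 = 3489659902

3489659902


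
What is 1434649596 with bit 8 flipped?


1434649596 ^ (1 << 8) = 1434649596 ^ 256 = 1434649340

1434649340


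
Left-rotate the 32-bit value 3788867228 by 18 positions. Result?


Rotate 0b11100001110101011000011010011100 left by 18 (32-bit) = 0b11010011100111000011101010110 = 443778902

443778902


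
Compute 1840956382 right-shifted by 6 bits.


0b1101101101110101100001111011110 >> 6 = 0b1101101101110101100001111 = 28764943

28764943


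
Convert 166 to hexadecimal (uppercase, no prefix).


166 = A6 hex

A6


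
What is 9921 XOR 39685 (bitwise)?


0b10011011000001 ^ 0b1001101100000101 = 0b1011110111000100 = 48580

48580


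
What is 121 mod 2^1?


121 & 1 = 1

1


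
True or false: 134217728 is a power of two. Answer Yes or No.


0b1000000000000000000000000000. Only one bit set => Yes

Yes


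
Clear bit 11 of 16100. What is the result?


16100 & ~(1 << 11) = 14052

14052


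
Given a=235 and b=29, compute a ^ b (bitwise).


235 ^ 29 = 246

246


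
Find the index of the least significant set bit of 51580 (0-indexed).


0b1100100101111100. Lowest set bit at position 2

2


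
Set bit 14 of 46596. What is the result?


46596 | (1 << 14) = 46596 | 16384 = 62980

62980


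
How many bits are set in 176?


0b10110000 has 3 set bits

3


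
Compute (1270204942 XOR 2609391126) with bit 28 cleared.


Step 1: 1270204942 ^ 2609391126 = 3493719064
Step 2: 3493719064 & ~(1 << 28) = 3225283608

3225283608


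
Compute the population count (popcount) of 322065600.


0b10011001100100101010011000000 has 11 set bits

11


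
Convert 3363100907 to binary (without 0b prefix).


3363100907 = 11001000011101001101100011101011 in binary

11001000011101001101100011101011


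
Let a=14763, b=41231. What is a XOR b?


14763 ^ 41231 = 39076

39076


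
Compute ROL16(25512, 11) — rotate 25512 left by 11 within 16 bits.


Rotate 0b110001110101000 left by 11 (16-bit) = 0b100001100011101 = 17181

17181


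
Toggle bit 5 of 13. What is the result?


13 ^ (1 << 5) = 13 ^ 32 = 45

45


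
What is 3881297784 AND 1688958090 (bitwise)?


0b11100111010101111110011101111000 & 0b1100100101010110111010010001010 = 0b1100100000000110110010000001000 = 1677943816

1677943816


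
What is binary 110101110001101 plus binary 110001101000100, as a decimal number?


110101110001101 + 110001101000100 = 1100111011010001 = 52945

52945


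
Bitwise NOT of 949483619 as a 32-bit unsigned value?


~0b111000100101111111100001100011 = 0b11000111011010000000011110011100 = 3345483676 (32-bit unsigned)

3345483676


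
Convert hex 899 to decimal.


899 hex = 2201 decimal

2201


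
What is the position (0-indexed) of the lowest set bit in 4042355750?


0b11110000111100010111010000100110. Lowest set bit at position 1

1


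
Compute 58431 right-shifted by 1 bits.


0b1110010000111111 >> 1 = 0b111001000011111 = 29215

29215


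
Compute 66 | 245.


0b1000010 | 0b11110101 = 0b11110111 = 247

247


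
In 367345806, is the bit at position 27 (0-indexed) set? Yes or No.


0b10101111001010100000010001110, bit 27 = 0. No

No


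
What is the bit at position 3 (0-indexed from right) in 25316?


0b110001011100100, position 3 = 0

0


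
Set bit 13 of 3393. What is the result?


3393 | (1 << 13) = 3393 | 8192 = 11585

11585


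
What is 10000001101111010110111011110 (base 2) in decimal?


10000001101111010110111011110 in decimal = 272084446

272084446


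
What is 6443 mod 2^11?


6443 & 2047 = 299

299


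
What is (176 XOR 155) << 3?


Step 1: 176 ^ 155 = 43
Step 2: 43 << 3 = 344

344


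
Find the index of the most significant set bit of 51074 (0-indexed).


0b1100011110000010. Highest set bit at position 15

15


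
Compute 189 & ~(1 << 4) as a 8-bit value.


189 & ~(1 << 4) = 173

173


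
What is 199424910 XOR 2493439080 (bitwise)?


0b1011111000101111101110001110 ^ 0b10010100100111101101110001101000 = 0b10011111011111000010011111100110 = 2675714022

2675714022


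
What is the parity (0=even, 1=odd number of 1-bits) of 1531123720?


0b1011011010000110001100000001000 has 11 ones => parity 1

1


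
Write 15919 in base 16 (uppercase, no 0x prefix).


15919 = 3E2F hex

3E2F


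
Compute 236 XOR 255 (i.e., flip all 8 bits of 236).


236 ^ 255 = 19

19


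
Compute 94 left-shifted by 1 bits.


0b1011110 << 1 = 0b10111100 = 188

188


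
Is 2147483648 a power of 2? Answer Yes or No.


0b10000000000000000000000000000000. Only one bit set => Yes

Yes


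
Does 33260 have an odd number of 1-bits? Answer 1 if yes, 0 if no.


0b1000000111101100 has 7 ones => parity 1

1


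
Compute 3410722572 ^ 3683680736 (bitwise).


0b11001011010010110111111100001100 ^ 0b11011011100100001000000111100000 = 0b10000110110111111111011101100 = 282853100

282853100


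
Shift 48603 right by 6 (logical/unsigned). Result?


0b1011110111011011 >> 6 = 0b1011110111 = 759

759


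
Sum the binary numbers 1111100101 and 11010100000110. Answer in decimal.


1111100101 + 11010100000110 = 11100011101011 = 14571

14571


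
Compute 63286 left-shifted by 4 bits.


0b1111011100110110 << 4 = 0b11110111001101100000 = 1012576

1012576


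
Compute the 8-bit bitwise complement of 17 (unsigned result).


~0b10001 = 0b11101110 = 238 (8-bit unsigned)

238


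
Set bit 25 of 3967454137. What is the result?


3967454137 | (1 << 25) = 3967454137 | 33554432 = 4001008569

4001008569


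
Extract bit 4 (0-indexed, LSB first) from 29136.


0b111000111010000, position 4 = 1

1


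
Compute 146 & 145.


0b10010010 & 0b10010001 = 0b10010000 = 144

144


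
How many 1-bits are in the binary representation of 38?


0b100110 has 3 set bits

3


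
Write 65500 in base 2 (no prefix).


65500 = 1111111111011100 in binary

1111111111011100


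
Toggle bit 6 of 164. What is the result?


164 ^ (1 << 6) = 164 ^ 64 = 228

228


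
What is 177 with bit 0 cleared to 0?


177 & ~(1 << 0) = 176

176


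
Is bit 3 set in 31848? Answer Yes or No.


0b111110001101000, bit 3 = 1. Yes

Yes


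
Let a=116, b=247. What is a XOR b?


116 ^ 247 = 131

131


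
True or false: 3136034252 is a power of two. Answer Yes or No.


0b10111010111011000001010111001100. Multiple bits set => No

No


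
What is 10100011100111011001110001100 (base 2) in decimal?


10100011100111011001110001100 in decimal = 343126924

343126924


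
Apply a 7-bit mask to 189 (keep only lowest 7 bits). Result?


189 & 127 = 61

61


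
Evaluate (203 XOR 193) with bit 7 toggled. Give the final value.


Step 1: 203 ^ 193 = 10
Step 2: 10 ^ (1 << 7) = 10 ^ 128 = 138

138


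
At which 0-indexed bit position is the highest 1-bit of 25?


0b11001. Highest set bit at position 4

4


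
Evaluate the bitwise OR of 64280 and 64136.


0b1111101100011000 | 0b1111101010001000 = 0b1111101110011000 = 64408

64408


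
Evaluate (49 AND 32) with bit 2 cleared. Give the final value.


Step 1: 49 & 32 = 32
Step 2: 32 & ~(1 << 2) = 32

32


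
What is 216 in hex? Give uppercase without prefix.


216 = D8 hex

D8


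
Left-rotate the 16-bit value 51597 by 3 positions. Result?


Rotate 0b1100100110001101 left by 3 (16-bit) = 0b100110001101110 = 19566

19566


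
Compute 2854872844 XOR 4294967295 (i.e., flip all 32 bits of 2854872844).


2854872844 ^ 4294967295 = 1440094451

1440094451


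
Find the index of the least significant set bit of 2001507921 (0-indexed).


0b1110111010011001001011001010001. Lowest set bit at position 0

0


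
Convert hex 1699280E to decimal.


1699280E hex = 379136014 decimal

379136014


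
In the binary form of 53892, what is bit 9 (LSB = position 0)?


0b1101001010000100, position 9 = 1

1


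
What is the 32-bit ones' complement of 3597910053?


3597910053 ^ 4294967295 = 697057242

697057242


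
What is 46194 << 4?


0b1011010001110010 << 4 = 0b10110100011100100000 = 739104

739104


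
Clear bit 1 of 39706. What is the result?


39706 & ~(1 << 1) = 39704

39704


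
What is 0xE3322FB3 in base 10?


E3322FB3 hex = 3811717043 decimal

3811717043


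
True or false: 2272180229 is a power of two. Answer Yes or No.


0b10000111011011101011100000000101. Multiple bits set => No

No


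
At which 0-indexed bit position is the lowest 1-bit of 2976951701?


0b10110001011100001010110110010101. Lowest set bit at position 0

0


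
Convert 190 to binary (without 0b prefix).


190 = 10111110 in binary

10111110


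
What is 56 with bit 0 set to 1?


56 | (1 << 0) = 56 | 1 = 57

57


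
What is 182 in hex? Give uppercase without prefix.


182 = B6 hex

B6


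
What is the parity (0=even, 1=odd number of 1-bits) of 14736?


0b11100110010000 has 6 ones => parity 0

0


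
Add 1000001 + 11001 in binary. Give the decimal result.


1000001 + 11001 = 1011010 = 90

90


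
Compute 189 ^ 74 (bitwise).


0b10111101 ^ 0b1001010 = 0b11110111 = 247

247


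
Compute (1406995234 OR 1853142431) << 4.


Step 1: 1406995234 | 1853142431 = 2147336127
Step 2: 2147336127 << 4 = 34357378032

34357378032


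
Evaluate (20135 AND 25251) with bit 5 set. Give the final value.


Step 1: 20135 & 25251 = 17059
Step 2: 17059 | (1 << 5) = 17059 | 32 = 17059

17059


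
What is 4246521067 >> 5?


0b11111101000111001100010011101011 >> 5 = 0b111111010001110011000100111 = 132703783

132703783


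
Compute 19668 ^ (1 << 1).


19668 ^ (1 << 1) = 19668 ^ 2 = 19670

19670


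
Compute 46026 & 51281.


0b1011001111001010 & 0b1100100001010001 = 0b1000000001000000 = 32832

32832


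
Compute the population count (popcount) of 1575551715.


0b1011101111010010000001011100011 has 16 set bits

16


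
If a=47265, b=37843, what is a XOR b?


47265 ^ 37843 = 11122

11122


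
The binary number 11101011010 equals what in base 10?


11101011010 in decimal = 1882

1882


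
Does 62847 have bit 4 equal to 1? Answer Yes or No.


0b1111010101111111, bit 4 = 1. Yes

Yes


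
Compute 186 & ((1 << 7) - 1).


186 & 127 = 58

58


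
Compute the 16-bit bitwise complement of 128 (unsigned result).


~0b10000000 = 0b1111111101111111 = 65407 (16-bit unsigned)

65407


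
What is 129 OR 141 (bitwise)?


0b10000001 | 0b10001101 = 0b10001101 = 141

141


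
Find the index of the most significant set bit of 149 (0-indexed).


0b10010101. Highest set bit at position 7

7


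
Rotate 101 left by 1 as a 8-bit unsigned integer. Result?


Rotate 0b1100101 left by 1 (8-bit) = 0b11001010 = 202

202


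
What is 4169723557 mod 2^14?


4169723557 & 16383 = 11941

11941


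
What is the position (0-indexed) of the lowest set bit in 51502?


0b1100100100101110. Lowest set bit at position 1

1


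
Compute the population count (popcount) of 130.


0b10000010 has 2 set bits

2


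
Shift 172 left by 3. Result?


0b10101100 << 3 = 0b10101100000 = 1376

1376


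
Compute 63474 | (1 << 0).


63474 | (1 << 0) = 63474 | 1 = 63475

63475


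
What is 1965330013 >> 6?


0b1110101001001001000111001011101 >> 6 = 0b1110101001001001000111001 = 30708281

30708281


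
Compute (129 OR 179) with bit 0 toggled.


Step 1: 129 | 179 = 179
Step 2: 179 ^ (1 << 0) = 179 ^ 1 = 178

178


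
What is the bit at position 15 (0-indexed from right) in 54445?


0b1101010010101101, position 15 = 1

1


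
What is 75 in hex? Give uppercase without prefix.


75 = 4B hex

4B


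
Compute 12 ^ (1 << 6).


12 ^ (1 << 6) = 12 ^ 64 = 76

76


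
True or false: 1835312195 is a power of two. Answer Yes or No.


0b1101101011001001010010001000011. Multiple bits set => No

No


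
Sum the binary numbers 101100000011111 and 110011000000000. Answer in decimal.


101100000011111 + 110011000000000 = 1011111000011111 = 48671

48671


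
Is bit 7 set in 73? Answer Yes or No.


0b1001001, bit 7 = 0. No

No


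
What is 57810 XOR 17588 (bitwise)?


0b1110000111010010 ^ 0b100010010110100 = 0b1010010101100110 = 42342

42342


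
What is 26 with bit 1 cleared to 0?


26 & ~(1 << 1) = 24

24


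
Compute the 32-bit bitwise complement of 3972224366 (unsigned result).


~0b11101100110000110101010101101110 = 0b10011001111001010101010010001 = 322742929 (32-bit unsigned)

322742929


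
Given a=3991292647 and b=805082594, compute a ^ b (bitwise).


3991292647 ^ 805082594 = 3256540933

3256540933


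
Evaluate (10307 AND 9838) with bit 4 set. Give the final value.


Step 1: 10307 & 9838 = 8258
Step 2: 8258 | (1 << 4) = 8258 | 16 = 8274

8274


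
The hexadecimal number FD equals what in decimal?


FD hex = 253 decimal

253


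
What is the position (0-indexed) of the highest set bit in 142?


0b10001110. Highest set bit at position 7

7


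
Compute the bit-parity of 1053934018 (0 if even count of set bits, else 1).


0b111110110100011100000111000010 has 15 ones => parity 1

1


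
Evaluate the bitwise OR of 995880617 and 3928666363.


0b111011010110111110111010101001 | 0b11101010001010101011000011111011 = 0b11111011011110111111111011111011 = 4219207419

4219207419


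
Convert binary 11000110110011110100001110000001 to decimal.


11000110110011110100001110000001 in decimal = 3335472001

3335472001


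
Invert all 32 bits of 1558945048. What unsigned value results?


1558945048 ^ 4294967295 = 2736022247

2736022247


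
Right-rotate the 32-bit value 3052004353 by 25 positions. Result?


Rotate 0b10110101111010011110010000000001 right by 25 (32-bit) = 0b11110100111100100000000011011010 = 4109500634

4109500634


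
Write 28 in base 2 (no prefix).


28 = 11100 in binary

11100


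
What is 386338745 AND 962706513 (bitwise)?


0b10111000001110000111110111001 & 0b111001011000011011110001010001 = 0b10001000000010000110000010001 = 285281297

285281297


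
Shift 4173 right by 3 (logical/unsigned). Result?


0b1000001001101 >> 3 = 0b1000001001 = 521

521


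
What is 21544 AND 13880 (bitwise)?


0b101010000101000 & 0b11011000111000 = 0b1010000101000 = 5160

5160


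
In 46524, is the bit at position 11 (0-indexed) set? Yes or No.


0b1011010110111100, bit 11 = 0. No

No


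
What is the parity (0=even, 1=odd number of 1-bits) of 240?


0b11110000 has 4 ones => parity 0

0


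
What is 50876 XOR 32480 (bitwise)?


0b1100011010111100 ^ 0b111111011100000 = 0b1011100001011100 = 47196

47196


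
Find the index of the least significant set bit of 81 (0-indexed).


0b1010001. Lowest set bit at position 0

0


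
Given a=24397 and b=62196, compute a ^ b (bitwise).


24397 ^ 62196 = 44473

44473


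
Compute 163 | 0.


0b10100011 | 0b0 = 0b10100011 = 163

163


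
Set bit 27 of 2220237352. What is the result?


2220237352 | (1 << 27) = 2220237352 | 134217728 = 2354455080

2354455080


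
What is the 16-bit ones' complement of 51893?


51893 ^ 65535 = 13642

13642


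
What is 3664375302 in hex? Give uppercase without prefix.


3664375302 = DA69EE06 hex

DA69EE06


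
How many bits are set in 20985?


0b101000111111001 has 9 set bits

9


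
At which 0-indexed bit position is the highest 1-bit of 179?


0b10110011. Highest set bit at position 7

7


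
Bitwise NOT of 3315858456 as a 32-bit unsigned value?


~0b11000101101000111111110000011000 = 0b111010010111000000001111100111 = 979108839 (32-bit unsigned)

979108839


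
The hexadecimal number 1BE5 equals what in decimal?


1BE5 hex = 7141 decimal

7141


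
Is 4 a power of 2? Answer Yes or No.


0b100. Only one bit set => Yes

Yes


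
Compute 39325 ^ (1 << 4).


39325 ^ (1 << 4) = 39325 ^ 16 = 39309

39309


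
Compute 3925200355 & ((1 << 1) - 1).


3925200355 & 1 = 1

1


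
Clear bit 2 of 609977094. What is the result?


609977094 & ~(1 << 2) = 609977090

609977090


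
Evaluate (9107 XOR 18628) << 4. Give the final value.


Step 1: 9107 ^ 18628 = 27479
Step 2: 27479 << 4 = 439664

439664


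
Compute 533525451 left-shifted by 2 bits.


0b11111110011001111001111001011 << 2 = 0b1111111001100111100111100101100 = 2134101804

2134101804


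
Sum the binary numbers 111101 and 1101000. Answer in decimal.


111101 + 1101000 = 10100101 = 165

165


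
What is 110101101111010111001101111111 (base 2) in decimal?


110101101111010111001101111111 in decimal = 901608319

901608319


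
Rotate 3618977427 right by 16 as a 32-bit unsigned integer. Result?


Rotate 0b11010111101101010011011010010011 right by 16 (32-bit) = 0b110110100100111101011110110101 = 915658677

915658677


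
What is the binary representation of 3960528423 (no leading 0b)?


3960528423 = 11101100000100001101111000100111 in binary

11101100000100001101111000100111


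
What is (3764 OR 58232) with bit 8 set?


Step 1: 3764 | 58232 = 61436
Step 2: 61436 | (1 << 8) = 61436 | 256 = 61436

61436


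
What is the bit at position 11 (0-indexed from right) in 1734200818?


0b1100111010111011100110111110010, position 11 = 1

1


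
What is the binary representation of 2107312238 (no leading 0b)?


2107312238 = 1111101100110110000100001101110 in binary

1111101100110110000100001101110


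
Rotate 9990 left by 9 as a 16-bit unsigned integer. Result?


Rotate 0b10011100000110 left by 9 (16-bit) = 0b110001001110 = 3150

3150


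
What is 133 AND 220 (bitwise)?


0b10000101 & 0b11011100 = 0b10000100 = 132

132


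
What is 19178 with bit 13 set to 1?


19178 | (1 << 13) = 19178 | 8192 = 27370

27370


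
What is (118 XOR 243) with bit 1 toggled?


Step 1: 118 ^ 243 = 133
Step 2: 133 ^ (1 << 1) = 133 ^ 2 = 135

135


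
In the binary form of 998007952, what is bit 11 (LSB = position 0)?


0b111011011111000110010010010000, position 11 = 0

0


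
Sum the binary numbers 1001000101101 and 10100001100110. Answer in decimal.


1001000101101 + 10100001100110 = 11101010010011 = 14995

14995


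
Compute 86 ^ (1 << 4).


86 ^ (1 << 4) = 86 ^ 16 = 70

70


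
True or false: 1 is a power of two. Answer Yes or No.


0b1. Only one bit set => Yes

Yes


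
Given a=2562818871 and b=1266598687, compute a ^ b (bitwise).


2562818871 ^ 1266598687 = 3552526376

3552526376


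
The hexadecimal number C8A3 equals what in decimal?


C8A3 hex = 51363 decimal

51363


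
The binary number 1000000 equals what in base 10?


1000000 in decimal = 64

64


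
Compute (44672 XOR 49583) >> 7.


Step 1: 44672 ^ 49583 = 28463
Step 2: 28463 >> 7 = 222

222


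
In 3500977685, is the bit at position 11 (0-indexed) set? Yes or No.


0b11010000101011001010111000010101, bit 11 = 1. Yes

Yes


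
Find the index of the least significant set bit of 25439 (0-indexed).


0b110001101011111. Lowest set bit at position 0

0


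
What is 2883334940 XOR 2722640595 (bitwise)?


0b10101011110111000011001100011100 ^ 0b10100010010010000011001011010011 = 0b1001100101000000000111001111 = 160694735

160694735


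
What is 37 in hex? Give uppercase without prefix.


37 = 25 hex

25


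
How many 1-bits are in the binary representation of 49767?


0b1100001001100111 has 8 set bits

8


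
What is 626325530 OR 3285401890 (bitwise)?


0b100101010101001111100000011010 | 0b11000011110100110100000100100010 = 0b11100111110101111111100100111010 = 3889690938

3889690938


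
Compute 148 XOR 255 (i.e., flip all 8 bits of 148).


148 ^ 255 = 107

107


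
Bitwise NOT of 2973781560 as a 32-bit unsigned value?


~0b10110001010000000100111000111000 = 0b1001110101111111011000111000111 = 1321185735 (32-bit unsigned)

1321185735


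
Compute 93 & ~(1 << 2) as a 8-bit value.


93 & ~(1 << 2) = 89

89


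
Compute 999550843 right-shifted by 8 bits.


0b111011100100111110111101111011 >> 8 = 0b1110111001001111101111 = 3904495

3904495


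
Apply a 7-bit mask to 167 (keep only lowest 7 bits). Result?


167 & 127 = 39

39


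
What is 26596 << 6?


0b110011111100100 << 6 = 0b110011111100100000000 = 1702144

1702144


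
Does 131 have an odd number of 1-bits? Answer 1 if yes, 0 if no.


0b10000011 has 3 ones => parity 1

1


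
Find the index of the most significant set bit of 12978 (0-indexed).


0b11001010110010. Highest set bit at position 13

13


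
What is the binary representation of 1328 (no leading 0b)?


1328 = 10100110000 in binary

10100110000


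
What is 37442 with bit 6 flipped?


37442 ^ (1 << 6) = 37442 ^ 64 = 37378

37378


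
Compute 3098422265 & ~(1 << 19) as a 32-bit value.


3098422265 & ~(1 << 19) = 3097897977

3097897977


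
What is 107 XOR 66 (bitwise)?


0b1101011 ^ 0b1000010 = 0b101001 = 41

41


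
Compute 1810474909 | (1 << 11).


1810474909 | (1 << 11) = 1810474909 | 2048 = 1810476957

1810476957


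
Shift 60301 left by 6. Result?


0b1110101110001101 << 6 = 0b1110101110001101000000 = 3859264

3859264


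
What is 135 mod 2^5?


135 & 31 = 7

7


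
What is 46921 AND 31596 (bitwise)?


0b1011011101001001 & 0b111101101101100 = 0b11001101001000 = 13128

13128


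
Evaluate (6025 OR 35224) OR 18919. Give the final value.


Step 1: 6025 | 35224 = 40857
Step 2: 40857 | 18919 = 57343

57343


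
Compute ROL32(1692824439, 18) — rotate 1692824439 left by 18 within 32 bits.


Rotate 0b1100100111001100111001101110111 left by 18 (32-bit) = 0b11001101110111011001001110011001 = 3453850521

3453850521


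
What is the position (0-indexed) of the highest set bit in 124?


0b1111100. Highest set bit at position 6

6


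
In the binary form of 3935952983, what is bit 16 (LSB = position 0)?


0b11101010100110011110000001010111, position 16 = 1

1


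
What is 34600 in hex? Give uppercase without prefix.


34600 = 8728 hex

8728


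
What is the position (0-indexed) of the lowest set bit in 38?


0b100110. Lowest set bit at position 1

1


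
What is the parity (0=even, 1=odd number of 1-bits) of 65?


0b1000001 has 2 ones => parity 0

0


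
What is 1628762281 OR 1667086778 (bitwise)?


0b1100001000101001111000010101001 | 0b1100011010111011011100110111010 = 0b1100011010111011111100110111011 = 1667103163

1667103163


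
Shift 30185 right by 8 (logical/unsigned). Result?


0b111010111101001 >> 8 = 0b1110101 = 117

117


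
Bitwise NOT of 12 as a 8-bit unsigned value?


~0b1100 = 0b11110011 = 243 (8-bit unsigned)

243


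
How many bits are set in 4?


0b100 has 1 set bits

1


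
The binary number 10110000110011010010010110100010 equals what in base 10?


10110000110011010010010110100010 in decimal = 2966234530

2966234530


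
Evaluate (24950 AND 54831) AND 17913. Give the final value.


Step 1: 24950 & 54831 = 16422
Step 2: 16422 & 17913 = 16416

16416


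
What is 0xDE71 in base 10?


DE71 hex = 56945 decimal

56945


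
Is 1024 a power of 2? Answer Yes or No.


0b10000000000. Only one bit set => Yes

Yes


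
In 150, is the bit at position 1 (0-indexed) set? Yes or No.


0b10010110, bit 1 = 1. Yes

Yes


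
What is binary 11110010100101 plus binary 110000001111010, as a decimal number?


11110010100101 + 110000001111010 = 1001110100011111 = 40223

40223


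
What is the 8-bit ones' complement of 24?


24 ^ 255 = 231

231


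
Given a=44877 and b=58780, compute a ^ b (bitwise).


44877 ^ 58780 = 19153

19153


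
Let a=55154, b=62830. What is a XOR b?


55154 ^ 62830 = 8732

8732


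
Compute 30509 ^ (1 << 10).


30509 ^ (1 << 10) = 30509 ^ 1024 = 29485

29485


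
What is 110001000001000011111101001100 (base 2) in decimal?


110001000001000011111101001100 in decimal = 822361932

822361932


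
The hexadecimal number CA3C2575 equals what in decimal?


CA3C2575 hex = 3392939381 decimal

3392939381


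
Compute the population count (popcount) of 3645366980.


0b11011001010001111110001011000100 has 16 set bits

16


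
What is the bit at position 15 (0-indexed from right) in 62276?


0b1111001101000100, position 15 = 1

1


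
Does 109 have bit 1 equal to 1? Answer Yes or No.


0b1101101, bit 1 = 0. No

No


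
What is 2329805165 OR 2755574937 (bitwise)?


0b10001010110111100000000101101101 | 0b10100100001111101011110010011001 = 0b10101110111111101011110111111101 = 2935930365

2935930365


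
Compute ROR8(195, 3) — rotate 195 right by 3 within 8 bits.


Rotate 0b11000011 right by 3 (8-bit) = 0b1111000 = 120

120


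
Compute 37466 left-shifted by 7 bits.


0b1001001001011010 << 7 = 0b10010010010110100000000 = 4795648

4795648


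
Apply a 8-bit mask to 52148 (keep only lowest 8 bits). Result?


52148 & 255 = 180

180


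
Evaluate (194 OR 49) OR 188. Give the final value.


Step 1: 194 | 49 = 243
Step 2: 243 | 188 = 255

255


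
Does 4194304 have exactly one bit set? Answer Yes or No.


0b10000000000000000000000. Only one bit set => Yes

Yes


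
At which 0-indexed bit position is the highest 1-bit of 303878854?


0b10010000111001101001011000110. Highest set bit at position 28

28


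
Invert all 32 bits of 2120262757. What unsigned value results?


2120262757 ^ 4294967295 = 2174704538

2174704538


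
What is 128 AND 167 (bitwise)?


0b10000000 & 0b10100111 = 0b10000000 = 128

128


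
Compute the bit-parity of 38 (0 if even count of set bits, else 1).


0b100110 has 3 ones => parity 1

1


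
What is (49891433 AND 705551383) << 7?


Step 1: 49891433 & 705551383 = 34162689
Step 2: 34162689 << 7 = 4372824192

4372824192


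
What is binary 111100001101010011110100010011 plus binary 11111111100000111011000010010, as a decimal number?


111100001101010011110100010011 + 11111111100000111011000010010 = 1011100001001011011001100100101 = 1545974565

1545974565


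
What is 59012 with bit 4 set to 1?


59012 | (1 << 4) = 59012 | 16 = 59028

59028


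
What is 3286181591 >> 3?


0b11000011110111110010011011010111 >> 3 = 0b11000011110111110010011011010 = 410772698

410772698


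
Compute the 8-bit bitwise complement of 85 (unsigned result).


~0b1010101 = 0b10101010 = 170 (8-bit unsigned)

170


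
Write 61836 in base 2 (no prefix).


61836 = 1111000110001100 in binary

1111000110001100


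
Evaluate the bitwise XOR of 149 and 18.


0b10010101 ^ 0b10010 = 0b10000111 = 135

135


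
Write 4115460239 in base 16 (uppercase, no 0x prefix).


4115460239 = F54CF08F hex

F54CF08F


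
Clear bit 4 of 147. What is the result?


147 & ~(1 << 4) = 131

131


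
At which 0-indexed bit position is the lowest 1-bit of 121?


0b1111001. Lowest set bit at position 0

0


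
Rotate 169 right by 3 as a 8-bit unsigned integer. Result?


Rotate 0b10101001 right by 3 (8-bit) = 0b110101 = 53

53


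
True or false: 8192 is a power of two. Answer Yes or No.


0b10000000000000. Only one bit set => Yes

Yes


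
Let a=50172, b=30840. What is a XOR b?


50172 ^ 30840 = 48004

48004


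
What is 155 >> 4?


0b10011011 >> 4 = 0b1001 = 9

9


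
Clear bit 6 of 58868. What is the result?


58868 & ~(1 << 6) = 58804

58804


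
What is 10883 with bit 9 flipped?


10883 ^ (1 << 9) = 10883 ^ 512 = 10371

10371


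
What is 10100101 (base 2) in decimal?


10100101 in decimal = 165

165


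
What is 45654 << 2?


0b1011001001010110 << 2 = 0b101100100101011000 = 182616

182616


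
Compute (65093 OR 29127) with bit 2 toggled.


Step 1: 65093 | 29127 = 65479
Step 2: 65479 ^ (1 << 2) = 65479 ^ 4 = 65475

65475


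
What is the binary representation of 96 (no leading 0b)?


96 = 1100000 in binary

1100000


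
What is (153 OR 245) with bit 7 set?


Step 1: 153 | 245 = 253
Step 2: 253 | (1 << 7) = 253 | 128 = 253

253


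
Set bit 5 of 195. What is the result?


195 | (1 << 5) = 195 | 32 = 227

227


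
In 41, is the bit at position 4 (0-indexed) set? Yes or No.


0b101001, bit 4 = 0. No

No


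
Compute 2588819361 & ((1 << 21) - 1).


2588819361 & 2097151 = 933793

933793


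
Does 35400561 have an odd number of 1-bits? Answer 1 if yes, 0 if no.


0b10000111000010101101110001 has 12 ones => parity 0

0


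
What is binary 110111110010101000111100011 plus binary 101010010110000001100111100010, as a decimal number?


110111110010101000111100011 + 101010010110000001100111100010 = 110001010100010110101111000101 = 827419589

827419589


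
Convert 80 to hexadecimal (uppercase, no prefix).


80 = 50 hex

50


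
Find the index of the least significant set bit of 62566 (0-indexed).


0b1111010001100110. Lowest set bit at position 1

1


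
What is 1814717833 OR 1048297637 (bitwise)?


0b1101100001010100110010110001001 | 0b111110011110111100000010100101 = 0b1111110011110111110010110101101 = 2122048941

2122048941


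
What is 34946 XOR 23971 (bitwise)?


0b1000100010000010 ^ 0b101110110100011 = 0b1101010100100001 = 54561

54561
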